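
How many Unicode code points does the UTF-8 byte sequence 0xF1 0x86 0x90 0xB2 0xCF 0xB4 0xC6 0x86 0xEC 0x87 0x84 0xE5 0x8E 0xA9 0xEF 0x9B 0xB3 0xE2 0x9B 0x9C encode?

7

Byte at offset 0: 0xF1 = 11110001 → 4-byte char (#1). Advance 4.
Byte at offset 4: 0xCF = 11001111 → 2-byte char (#2). Advance 2.
Byte at offset 6: 0xC6 = 11000110 → 2-byte char (#3). Advance 2.
Byte at offset 8: 0xEC = 11101100 → 3-byte char (#4). Advance 3.
Byte at offset 11: 0xE5 = 11100101 → 3-byte char (#5). Advance 3.
Byte at offset 14: 0xEF = 11101111 → 3-byte char (#6). Advance 3.
Byte at offset 17: 0xE2 = 11100010 → 3-byte char (#7). Advance 3.
Reached end at offset 20 after 7 code points.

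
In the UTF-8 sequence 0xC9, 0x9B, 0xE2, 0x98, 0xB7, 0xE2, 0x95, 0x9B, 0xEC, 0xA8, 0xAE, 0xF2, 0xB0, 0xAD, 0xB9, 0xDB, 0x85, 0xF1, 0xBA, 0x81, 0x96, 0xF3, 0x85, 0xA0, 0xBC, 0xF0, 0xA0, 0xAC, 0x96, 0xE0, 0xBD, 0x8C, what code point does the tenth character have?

U+0F4C

Offset 0: leading byte 0xC9 = 11001001 → 2-byte char #1 = C9 9B.
Offset 2: leading byte 0xE2 = 11100010 → 3-byte char #2 = E2 98 B7.
Offset 5: leading byte 0xE2 = 11100010 → 3-byte char #3 = E2 95 9B.
Offset 8: leading byte 0xEC = 11101100 → 3-byte char #4 = EC A8 AE.
Offset 11: leading byte 0xF2 = 11110010 → 4-byte char #5 = F2 B0 AD B9.
Offset 15: leading byte 0xDB = 11011011 → 2-byte char #6 = DB 85.
Offset 17: leading byte 0xF1 = 11110001 → 4-byte char #7 = F1 BA 81 96.
Offset 21: leading byte 0xF3 = 11110011 → 4-byte char #8 = F3 85 A0 BC.
Offset 25: leading byte 0xF0 = 11110000 → 4-byte char #9 = F0 A0 AC 96.
Offset 29: leading byte 0xE0 = 11100000 → 3-byte char #10 = E0 BD 8C.
Leading byte 0xE0 = 11100000 matches 1110xxxx → 3-byte sequence.
Byte 1: 0xE0 = 11100000, payload 0000 (4 bits).
Byte 2: 0xBD = 10111101 (10xxxxxx ✓), payload 111101.
Byte 3: 0x8C = 10001100 (10xxxxxx ✓), payload 001100.
Concatenate: 0000111101001100 = 0xF4C (16 bits → U+0F4C).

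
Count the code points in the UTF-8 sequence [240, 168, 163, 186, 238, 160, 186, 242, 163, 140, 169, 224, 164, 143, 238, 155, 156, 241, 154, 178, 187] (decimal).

Byte at offset 0: 0xF0 = 11110000 → 4-byte char (#1). Advance 4.
Byte at offset 4: 0xEE = 11101110 → 3-byte char (#2). Advance 3.
Byte at offset 7: 0xF2 = 11110010 → 4-byte char (#3). Advance 4.
Byte at offset 11: 0xE0 = 11100000 → 3-byte char (#4). Advance 3.
Byte at offset 14: 0xEE = 11101110 → 3-byte char (#5). Advance 3.
Byte at offset 17: 0xF1 = 11110001 → 4-byte char (#6). Advance 4.
Reached end at offset 21 after 6 code points.

6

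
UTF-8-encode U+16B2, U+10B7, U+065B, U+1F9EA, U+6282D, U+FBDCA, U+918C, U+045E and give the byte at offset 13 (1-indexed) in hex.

1-indexed offset 13 is 0-indexed offset 12.
U+16B2 → 3-byte form E1 9A B2 at offsets 0–2.
U+10B7 → 3-byte form E1 82 B7 at offsets 3–5.
U+065B → 2-byte form D9 9B at offsets 6–7.
U+1F9EA → 4-byte form F0 9F A7 AA at offsets 8–11.
U+6282D → 4-byte form F1 A2 A0 AD at offsets 12–15.
Offset 12 falls in char 5's range; it's byte 1 of F1 A2 A0 AD = 0xF1.

0xF1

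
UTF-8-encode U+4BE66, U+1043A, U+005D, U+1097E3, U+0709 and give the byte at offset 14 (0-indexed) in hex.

U+4BE66 → 4-byte form F1 8B B9 A6 at offsets 0–3.
U+1043A → 4-byte form F0 90 90 BA at offsets 4–7.
U+005D → 1-byte form 5D at offsets 8–8.
U+1097E3 → 4-byte form F4 89 9F A3 at offsets 9–12.
U+0709 → 2-byte form DC 89 at offsets 13–14.
Offset 14 falls in char 5's range; it's byte 2 of DC 89 = 0x89.

0x89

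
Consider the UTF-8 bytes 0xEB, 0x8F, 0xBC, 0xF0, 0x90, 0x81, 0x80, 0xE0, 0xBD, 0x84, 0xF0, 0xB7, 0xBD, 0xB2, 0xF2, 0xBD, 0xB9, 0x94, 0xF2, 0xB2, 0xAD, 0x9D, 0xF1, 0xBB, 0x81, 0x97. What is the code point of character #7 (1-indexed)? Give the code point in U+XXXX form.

Offset 0: leading byte 0xEB = 11101011 → 3-byte char #1 = EB 8F BC.
Offset 3: leading byte 0xF0 = 11110000 → 4-byte char #2 = F0 90 81 80.
Offset 7: leading byte 0xE0 = 11100000 → 3-byte char #3 = E0 BD 84.
Offset 10: leading byte 0xF0 = 11110000 → 4-byte char #4 = F0 B7 BD B2.
Offset 14: leading byte 0xF2 = 11110010 → 4-byte char #5 = F2 BD B9 94.
Offset 18: leading byte 0xF2 = 11110010 → 4-byte char #6 = F2 B2 AD 9D.
Offset 22: leading byte 0xF1 = 11110001 → 4-byte char #7 = F1 BB 81 97.
Leading byte 0xF1 = 11110001 matches 11110xxx → 4-byte sequence.
Byte 1: 0xF1 = 11110001, payload 001 (3 bits).
Byte 2: 0xBB = 10111011 (10xxxxxx ✓), payload 111011.
Byte 3: 0x81 = 10000001 (10xxxxxx ✓), payload 000001.
Byte 4: 0x97 = 10010111 (10xxxxxx ✓), payload 010111.
Concatenate: 001111011000001010111 = 0x7B057 (21 bits → U+7B057).

U+7B057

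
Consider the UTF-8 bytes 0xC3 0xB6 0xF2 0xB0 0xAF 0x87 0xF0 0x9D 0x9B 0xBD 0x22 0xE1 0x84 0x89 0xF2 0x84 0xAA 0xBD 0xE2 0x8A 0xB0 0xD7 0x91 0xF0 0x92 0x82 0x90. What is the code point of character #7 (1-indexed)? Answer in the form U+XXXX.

Offset 0: leading byte 0xC3 = 11000011 → 2-byte char #1 = C3 B6.
Offset 2: leading byte 0xF2 = 11110010 → 4-byte char #2 = F2 B0 AF 87.
Offset 6: leading byte 0xF0 = 11110000 → 4-byte char #3 = F0 9D 9B BD.
Offset 10: leading byte 0x22 = 00100010 → 1-byte char #4 = 22.
Offset 11: leading byte 0xE1 = 11100001 → 3-byte char #5 = E1 84 89.
Offset 14: leading byte 0xF2 = 11110010 → 4-byte char #6 = F2 84 AA BD.
Offset 18: leading byte 0xE2 = 11100010 → 3-byte char #7 = E2 8A B0.
Leading byte 0xE2 = 11100010 matches 1110xxxx → 3-byte sequence.
Byte 1: 0xE2 = 11100010, payload 0010 (4 bits).
Byte 2: 0x8A = 10001010 (10xxxxxx ✓), payload 001010.
Byte 3: 0xB0 = 10110000 (10xxxxxx ✓), payload 110000.
Concatenate: 0010001010110000 = 0x22B0 (16 bits → U+22B0).

U+22B0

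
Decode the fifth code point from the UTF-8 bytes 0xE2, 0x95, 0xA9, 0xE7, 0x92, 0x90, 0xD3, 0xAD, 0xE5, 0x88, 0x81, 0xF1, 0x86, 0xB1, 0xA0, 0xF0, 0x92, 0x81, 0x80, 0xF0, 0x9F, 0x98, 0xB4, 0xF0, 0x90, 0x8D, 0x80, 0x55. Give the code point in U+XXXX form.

U+46C60

Offset 0: leading byte 0xE2 = 11100010 → 3-byte char #1 = E2 95 A9.
Offset 3: leading byte 0xE7 = 11100111 → 3-byte char #2 = E7 92 90.
Offset 6: leading byte 0xD3 = 11010011 → 2-byte char #3 = D3 AD.
Offset 8: leading byte 0xE5 = 11100101 → 3-byte char #4 = E5 88 81.
Offset 11: leading byte 0xF1 = 11110001 → 4-byte char #5 = F1 86 B1 A0.
Leading byte 0xF1 = 11110001 matches 11110xxx → 4-byte sequence.
Byte 1: 0xF1 = 11110001, payload 001 (3 bits).
Byte 2: 0x86 = 10000110 (10xxxxxx ✓), payload 000110.
Byte 3: 0xB1 = 10110001 (10xxxxxx ✓), payload 110001.
Byte 4: 0xA0 = 10100000 (10xxxxxx ✓), payload 100000.
Concatenate: 001000110110001100000 = 0x46C60 (21 bits → U+46C60).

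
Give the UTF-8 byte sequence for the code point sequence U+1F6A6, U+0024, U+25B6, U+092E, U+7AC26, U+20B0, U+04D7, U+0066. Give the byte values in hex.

U+1F6A6: 4-byte form → F0 9F 9A A6.
U+0024: 1-byte form → 24.
U+25B6: 3-byte form → E2 96 B6.
U+092E: 3-byte form → E0 A4 AE.
U+7AC26: 4-byte form → F1 BA B0 A6.
U+20B0: 3-byte form → E2 82 B0.
U+04D7: 2-byte form → D3 97.
U+0066: 1-byte form → 66.
Concatenated (21 bytes): F0 9F 9A A6 24 E2 96 B6 E0 A4 AE F1 BA B0 A6 E2 82 B0 D3 97 66.

F0 9F 9A A6 24 E2 96 B6 E0 A4 AE F1 BA B0 A6 E2 82 B0 D3 97 66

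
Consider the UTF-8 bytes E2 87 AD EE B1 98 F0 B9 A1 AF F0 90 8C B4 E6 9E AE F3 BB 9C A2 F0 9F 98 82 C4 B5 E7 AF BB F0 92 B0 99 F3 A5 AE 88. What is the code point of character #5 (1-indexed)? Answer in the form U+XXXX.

Offset 0: leading byte 0xE2 = 11100010 → 3-byte char #1 = E2 87 AD.
Offset 3: leading byte 0xEE = 11101110 → 3-byte char #2 = EE B1 98.
Offset 6: leading byte 0xF0 = 11110000 → 4-byte char #3 = F0 B9 A1 AF.
Offset 10: leading byte 0xF0 = 11110000 → 4-byte char #4 = F0 90 8C B4.
Offset 14: leading byte 0xE6 = 11100110 → 3-byte char #5 = E6 9E AE.
Leading byte 0xE6 = 11100110 matches 1110xxxx → 3-byte sequence.
Byte 1: 0xE6 = 11100110, payload 0110 (4 bits).
Byte 2: 0x9E = 10011110 (10xxxxxx ✓), payload 011110.
Byte 3: 0xAE = 10101110 (10xxxxxx ✓), payload 101110.
Concatenate: 0110011110101110 = 0x67AE (16 bits → U+67AE).

U+67AE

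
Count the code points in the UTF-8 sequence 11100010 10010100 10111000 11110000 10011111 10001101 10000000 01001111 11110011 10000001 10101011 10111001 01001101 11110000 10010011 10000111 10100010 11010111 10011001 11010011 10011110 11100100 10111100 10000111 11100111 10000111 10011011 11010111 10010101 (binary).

11

Byte at offset 0: 0xE2 = 11100010 → 3-byte char (#1). Advance 3.
Byte at offset 3: 0xF0 = 11110000 → 4-byte char (#2). Advance 4.
Byte at offset 7: 0x4F = 01001111 → 1-byte char (#3). Advance 1.
Byte at offset 8: 0xF3 = 11110011 → 4-byte char (#4). Advance 4.
Byte at offset 12: 0x4D = 01001101 → 1-byte char (#5). Advance 1.
Byte at offset 13: 0xF0 = 11110000 → 4-byte char (#6). Advance 4.
Byte at offset 17: 0xD7 = 11010111 → 2-byte char (#7). Advance 2.
Byte at offset 19: 0xD3 = 11010011 → 2-byte char (#8). Advance 2.
Byte at offset 21: 0xE4 = 11100100 → 3-byte char (#9). Advance 3.
Byte at offset 24: 0xE7 = 11100111 → 3-byte char (#10). Advance 3.
Byte at offset 27: 0xD7 = 11010111 → 2-byte char (#11). Advance 2.
Reached end at offset 29 after 11 code points.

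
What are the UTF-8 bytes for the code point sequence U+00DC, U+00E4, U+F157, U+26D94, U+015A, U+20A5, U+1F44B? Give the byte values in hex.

U+00DC: 2-byte form → C3 9C.
U+00E4: 2-byte form → C3 A4.
U+F157: 3-byte form → EF 85 97.
U+26D94: 4-byte form → F0 A6 B6 94.
U+015A: 2-byte form → C5 9A.
U+20A5: 3-byte form → E2 82 A5.
U+1F44B: 4-byte form → F0 9F 91 8B.
Concatenated (20 bytes): C3 9C C3 A4 EF 85 97 F0 A6 B6 94 C5 9A E2 82 A5 F0 9F 91 8B.

C3 9C C3 A4 EF 85 97 F0 A6 B6 94 C5 9A E2 82 A5 F0 9F 91 8B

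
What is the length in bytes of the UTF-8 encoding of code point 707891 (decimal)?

4

U+ACD33 = 0xACD33. UTF-8 uses 1 byte below 0x80, 2 below 0x800, 3 below 0x10000, 4 up to 0x10FFFF. 0xACD33 is in U+10000–U+10FFFF → 4 bytes.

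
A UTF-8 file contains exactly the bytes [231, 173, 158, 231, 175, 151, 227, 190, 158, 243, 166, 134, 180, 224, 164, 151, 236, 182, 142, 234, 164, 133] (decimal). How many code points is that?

Byte at offset 0: 0xE7 = 11100111 → 3-byte char (#1). Advance 3.
Byte at offset 3: 0xE7 = 11100111 → 3-byte char (#2). Advance 3.
Byte at offset 6: 0xE3 = 11100011 → 3-byte char (#3). Advance 3.
Byte at offset 9: 0xF3 = 11110011 → 4-byte char (#4). Advance 4.
Byte at offset 13: 0xE0 = 11100000 → 3-byte char (#5). Advance 3.
Byte at offset 16: 0xEC = 11101100 → 3-byte char (#6). Advance 3.
Byte at offset 19: 0xEA = 11101010 → 3-byte char (#7). Advance 3.
Reached end at offset 22 after 7 code points.

7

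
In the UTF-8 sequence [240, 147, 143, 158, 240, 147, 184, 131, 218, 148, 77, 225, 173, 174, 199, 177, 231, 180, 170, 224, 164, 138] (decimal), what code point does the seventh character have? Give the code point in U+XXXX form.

U+7D2A

Offset 0: leading byte 0xF0 = 11110000 → 4-byte char #1 = F0 93 8F 9E.
Offset 4: leading byte 0xF0 = 11110000 → 4-byte char #2 = F0 93 B8 83.
Offset 8: leading byte 0xDA = 11011010 → 2-byte char #3 = DA 94.
Offset 10: leading byte 0x4D = 01001101 → 1-byte char #4 = 4D.
Offset 11: leading byte 0xE1 = 11100001 → 3-byte char #5 = E1 AD AE.
Offset 14: leading byte 0xC7 = 11000111 → 2-byte char #6 = C7 B1.
Offset 16: leading byte 0xE7 = 11100111 → 3-byte char #7 = E7 B4 AA.
Leading byte 0xE7 = 11100111 matches 1110xxxx → 3-byte sequence.
Byte 1: 0xE7 = 11100111, payload 0111 (4 bits).
Byte 2: 0xB4 = 10110100 (10xxxxxx ✓), payload 110100.
Byte 3: 0xAA = 10101010 (10xxxxxx ✓), payload 101010.
Concatenate: 0111110100101010 = 0x7D2A (16 bits → U+7D2A).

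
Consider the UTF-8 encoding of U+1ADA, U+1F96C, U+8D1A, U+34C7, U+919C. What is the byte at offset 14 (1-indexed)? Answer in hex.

1-indexed offset 14 is 0-indexed offset 13.
U+1ADA → 3-byte form E1 AB 9A at offsets 0–2.
U+1F96C → 4-byte form F0 9F A5 AC at offsets 3–6.
U+8D1A → 3-byte form E8 B4 9A at offsets 7–9.
U+34C7 → 3-byte form E3 93 87 at offsets 10–12.
U+919C → 3-byte form E9 86 9C at offsets 13–15.
Offset 13 falls in char 5's range; it's byte 1 of E9 86 9C = 0xE9.

0xE9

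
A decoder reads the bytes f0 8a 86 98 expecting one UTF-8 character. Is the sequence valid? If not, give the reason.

Leading byte 0xF0 = 11110000 → 4-byte form.
Continuation bytes all match 10xxxxxx. Payload decodes to 0xA198.
But 0xA198 < 0x10000, the minimum for a 4-byte sequence — this is an overlong encoding.

invalid (overlong encoding)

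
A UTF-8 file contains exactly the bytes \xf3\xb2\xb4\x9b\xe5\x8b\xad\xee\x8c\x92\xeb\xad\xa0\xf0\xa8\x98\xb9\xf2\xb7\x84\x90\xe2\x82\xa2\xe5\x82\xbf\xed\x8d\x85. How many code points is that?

9

Byte at offset 0: 0xF3 = 11110011 → 4-byte char (#1). Advance 4.
Byte at offset 4: 0xE5 = 11100101 → 3-byte char (#2). Advance 3.
Byte at offset 7: 0xEE = 11101110 → 3-byte char (#3). Advance 3.
Byte at offset 10: 0xEB = 11101011 → 3-byte char (#4). Advance 3.
Byte at offset 13: 0xF0 = 11110000 → 4-byte char (#5). Advance 4.
Byte at offset 17: 0xF2 = 11110010 → 4-byte char (#6). Advance 4.
Byte at offset 21: 0xE2 = 11100010 → 3-byte char (#7). Advance 3.
Byte at offset 24: 0xE5 = 11100101 → 3-byte char (#8). Advance 3.
Byte at offset 27: 0xED = 11101101 → 3-byte char (#9). Advance 3.
Reached end at offset 30 after 9 code points.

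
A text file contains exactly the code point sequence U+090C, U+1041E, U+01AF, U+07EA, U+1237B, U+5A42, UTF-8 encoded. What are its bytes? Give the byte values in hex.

U+090C: 3-byte form → E0 A4 8C.
U+1041E: 4-byte form → F0 90 90 9E.
U+01AF: 2-byte form → C6 AF.
U+07EA: 2-byte form → DF AA.
U+1237B: 4-byte form → F0 92 8D BB.
U+5A42: 3-byte form → E5 A9 82.
Concatenated (18 bytes): E0 A4 8C F0 90 90 9E C6 AF DF AA F0 92 8D BB E5 A9 82.

E0 A4 8C F0 90 90 9E C6 AF DF AA F0 92 8D BB E5 A9 82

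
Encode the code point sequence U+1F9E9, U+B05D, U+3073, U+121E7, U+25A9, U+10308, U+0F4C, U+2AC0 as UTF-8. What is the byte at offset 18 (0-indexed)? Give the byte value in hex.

U+1F9E9 → 4-byte form F0 9F A7 A9 at offsets 0–3.
U+B05D → 3-byte form EB 81 9D at offsets 4–6.
U+3073 → 3-byte form E3 81 B3 at offsets 7–9.
U+121E7 → 4-byte form F0 92 87 A7 at offsets 10–13.
U+25A9 → 3-byte form E2 96 A9 at offsets 14–16.
U+10308 → 4-byte form F0 90 8C 88 at offsets 17–20.
Offset 18 falls in char 6's range; it's byte 2 of F0 90 8C 88 = 0x90.

0x90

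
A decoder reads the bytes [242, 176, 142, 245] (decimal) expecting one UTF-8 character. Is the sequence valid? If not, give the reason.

Leading byte 0xF2 = 11110010 → 4-byte form.
Byte 4 is 0xF5 = 11110101, which is not 10xxxxxx — expected a continuation byte.

invalid (non-continuation byte where continuation expected)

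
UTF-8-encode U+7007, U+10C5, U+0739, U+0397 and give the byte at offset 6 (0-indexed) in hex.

0xDC

U+7007 → 3-byte form E7 80 87 at offsets 0–2.
U+10C5 → 3-byte form E1 83 85 at offsets 3–5.
U+0739 → 2-byte form DC B9 at offsets 6–7.
Offset 6 falls in char 3's range; it's byte 1 of DC B9 = 0xDC.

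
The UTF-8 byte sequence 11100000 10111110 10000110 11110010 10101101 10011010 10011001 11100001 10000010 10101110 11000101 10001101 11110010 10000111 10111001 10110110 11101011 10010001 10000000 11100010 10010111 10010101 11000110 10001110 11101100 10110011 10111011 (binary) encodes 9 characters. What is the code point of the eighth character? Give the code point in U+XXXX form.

Offset 0: leading byte 0xE0 = 11100000 → 3-byte char #1 = E0 BE 86.
Offset 3: leading byte 0xF2 = 11110010 → 4-byte char #2 = F2 AD 9A 99.
Offset 7: leading byte 0xE1 = 11100001 → 3-byte char #3 = E1 82 AE.
Offset 10: leading byte 0xC5 = 11000101 → 2-byte char #4 = C5 8D.
Offset 12: leading byte 0xF2 = 11110010 → 4-byte char #5 = F2 87 B9 B6.
Offset 16: leading byte 0xEB = 11101011 → 3-byte char #6 = EB 91 80.
Offset 19: leading byte 0xE2 = 11100010 → 3-byte char #7 = E2 97 95.
Offset 22: leading byte 0xC6 = 11000110 → 2-byte char #8 = C6 8E.
Leading byte 0xC6 = 11000110 matches 110xxxxx → 2-byte sequence.
Byte 1: 0xC6 = 11000110, payload 00110 (5 bits).
Byte 2: 0x8E = 10001110 (10xxxxxx ✓), payload 001110.
Concatenate: 00110001110 = 0x18E (11 bits → U+018E).

U+018E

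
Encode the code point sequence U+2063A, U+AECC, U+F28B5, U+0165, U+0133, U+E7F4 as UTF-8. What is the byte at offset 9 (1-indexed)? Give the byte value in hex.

1-indexed offset 9 is 0-indexed offset 8.
U+2063A → 4-byte form F0 A0 98 BA at offsets 0–3.
U+AECC → 3-byte form EA BB 8C at offsets 4–6.
U+F28B5 → 4-byte form F3 B2 A2 B5 at offsets 7–10.
Offset 8 falls in char 3's range; it's byte 2 of F3 B2 A2 B5 = 0xB2.

0xB2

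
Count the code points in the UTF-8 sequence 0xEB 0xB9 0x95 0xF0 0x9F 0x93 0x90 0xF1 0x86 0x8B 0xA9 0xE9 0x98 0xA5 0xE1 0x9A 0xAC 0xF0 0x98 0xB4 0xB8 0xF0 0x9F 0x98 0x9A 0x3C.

8

Byte at offset 0: 0xEB = 11101011 → 3-byte char (#1). Advance 3.
Byte at offset 3: 0xF0 = 11110000 → 4-byte char (#2). Advance 4.
Byte at offset 7: 0xF1 = 11110001 → 4-byte char (#3). Advance 4.
Byte at offset 11: 0xE9 = 11101001 → 3-byte char (#4). Advance 3.
Byte at offset 14: 0xE1 = 11100001 → 3-byte char (#5). Advance 3.
Byte at offset 17: 0xF0 = 11110000 → 4-byte char (#6). Advance 4.
Byte at offset 21: 0xF0 = 11110000 → 4-byte char (#7). Advance 4.
Byte at offset 25: 0x3C = 00111100 → 1-byte char (#8). Advance 1.
Reached end at offset 26 after 8 code points.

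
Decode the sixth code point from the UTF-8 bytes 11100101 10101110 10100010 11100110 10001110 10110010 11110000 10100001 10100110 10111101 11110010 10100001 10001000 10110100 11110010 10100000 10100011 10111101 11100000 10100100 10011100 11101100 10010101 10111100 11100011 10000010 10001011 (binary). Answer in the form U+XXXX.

Offset 0: leading byte 0xE5 = 11100101 → 3-byte char #1 = E5 AE A2.
Offset 3: leading byte 0xE6 = 11100110 → 3-byte char #2 = E6 8E B2.
Offset 6: leading byte 0xF0 = 11110000 → 4-byte char #3 = F0 A1 A6 BD.
Offset 10: leading byte 0xF2 = 11110010 → 4-byte char #4 = F2 A1 88 B4.
Offset 14: leading byte 0xF2 = 11110010 → 4-byte char #5 = F2 A0 A3 BD.
Offset 18: leading byte 0xE0 = 11100000 → 3-byte char #6 = E0 A4 9C.
Leading byte 0xE0 = 11100000 matches 1110xxxx → 3-byte sequence.
Byte 1: 0xE0 = 11100000, payload 0000 (4 bits).
Byte 2: 0xA4 = 10100100 (10xxxxxx ✓), payload 100100.
Byte 3: 0x9C = 10011100 (10xxxxxx ✓), payload 011100.
Concatenate: 0000100100011100 = 0x91C (16 bits → U+091C).

U+091C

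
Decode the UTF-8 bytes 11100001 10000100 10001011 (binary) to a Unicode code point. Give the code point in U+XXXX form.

U+110B

Leading byte 0xE1 = 11100001 matches 1110xxxx → 3-byte sequence.
Byte 1: 0xE1 = 11100001, payload 0001 (4 bits).
Byte 2: 0x84 = 10000100 (10xxxxxx ✓), payload 000100.
Byte 3: 0x8B = 10001011 (10xxxxxx ✓), payload 001011.
Concatenate: 0001000100001011 = 0x110B (16 bits → U+110B).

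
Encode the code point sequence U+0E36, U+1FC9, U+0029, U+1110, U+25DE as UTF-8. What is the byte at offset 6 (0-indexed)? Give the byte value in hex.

0x29

U+0E36 → 3-byte form E0 B8 B6 at offsets 0–2.
U+1FC9 → 3-byte form E1 BF 89 at offsets 3–5.
U+0029 → 1-byte form 29 at offsets 6–6.
Offset 6 falls in char 3's range; it's byte 1 of 29 = 0x29.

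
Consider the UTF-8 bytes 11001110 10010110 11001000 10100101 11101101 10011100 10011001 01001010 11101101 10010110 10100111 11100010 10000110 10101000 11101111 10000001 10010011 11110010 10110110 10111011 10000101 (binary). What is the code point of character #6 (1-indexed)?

U+21A8

Offset 0: leading byte 0xCE = 11001110 → 2-byte char #1 = CE 96.
Offset 2: leading byte 0xC8 = 11001000 → 2-byte char #2 = C8 A5.
Offset 4: leading byte 0xED = 11101101 → 3-byte char #3 = ED 9C 99.
Offset 7: leading byte 0x4A = 01001010 → 1-byte char #4 = 4A.
Offset 8: leading byte 0xED = 11101101 → 3-byte char #5 = ED 96 A7.
Offset 11: leading byte 0xE2 = 11100010 → 3-byte char #6 = E2 86 A8.
Leading byte 0xE2 = 11100010 matches 1110xxxx → 3-byte sequence.
Byte 1: 0xE2 = 11100010, payload 0010 (4 bits).
Byte 2: 0x86 = 10000110 (10xxxxxx ✓), payload 000110.
Byte 3: 0xA8 = 10101000 (10xxxxxx ✓), payload 101000.
Concatenate: 0010000110101000 = 0x21A8 (16 bits → U+21A8).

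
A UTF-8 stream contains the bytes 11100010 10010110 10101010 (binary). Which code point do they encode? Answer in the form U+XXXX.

U+25AA

Leading byte 0xE2 = 11100010 matches 1110xxxx → 3-byte sequence.
Byte 1: 0xE2 = 11100010, payload 0010 (4 bits).
Byte 2: 0x96 = 10010110 (10xxxxxx ✓), payload 010110.
Byte 3: 0xAA = 10101010 (10xxxxxx ✓), payload 101010.
Concatenate: 0010010110101010 = 0x25AA (16 bits → U+25AA).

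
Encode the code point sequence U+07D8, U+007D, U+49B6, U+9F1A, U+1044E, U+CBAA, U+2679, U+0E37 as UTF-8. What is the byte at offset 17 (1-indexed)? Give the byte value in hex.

0xE2

1-indexed offset 17 is 0-indexed offset 16.
U+07D8 → 2-byte form DF 98 at offsets 0–1.
U+007D → 1-byte form 7D at offsets 2–2.
U+49B6 → 3-byte form E4 A6 B6 at offsets 3–5.
U+9F1A → 3-byte form E9 BC 9A at offsets 6–8.
U+1044E → 4-byte form F0 90 91 8E at offsets 9–12.
U+CBAA → 3-byte form EC AE AA at offsets 13–15.
U+2679 → 3-byte form E2 99 B9 at offsets 16–18.
Offset 16 falls in char 7's range; it's byte 1 of E2 99 B9 = 0xE2.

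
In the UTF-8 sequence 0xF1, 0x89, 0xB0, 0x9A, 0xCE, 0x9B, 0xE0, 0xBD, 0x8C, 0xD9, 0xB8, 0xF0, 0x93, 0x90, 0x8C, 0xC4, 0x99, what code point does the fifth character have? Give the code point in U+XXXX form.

Offset 0: leading byte 0xF1 = 11110001 → 4-byte char #1 = F1 89 B0 9A.
Offset 4: leading byte 0xCE = 11001110 → 2-byte char #2 = CE 9B.
Offset 6: leading byte 0xE0 = 11100000 → 3-byte char #3 = E0 BD 8C.
Offset 9: leading byte 0xD9 = 11011001 → 2-byte char #4 = D9 B8.
Offset 11: leading byte 0xF0 = 11110000 → 4-byte char #5 = F0 93 90 8C.
Leading byte 0xF0 = 11110000 matches 11110xxx → 4-byte sequence.
Byte 1: 0xF0 = 11110000, payload 000 (3 bits).
Byte 2: 0x93 = 10010011 (10xxxxxx ✓), payload 010011.
Byte 3: 0x90 = 10010000 (10xxxxxx ✓), payload 010000.
Byte 4: 0x8C = 10001100 (10xxxxxx ✓), payload 001100.
Concatenate: 000010011010000001100 = 0x1340C (21 bits → U+1340C).

U+1340C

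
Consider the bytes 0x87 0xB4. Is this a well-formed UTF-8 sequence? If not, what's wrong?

Byte 0x87 = 10000111 has the form 10xxxxxx — a continuation byte — but there is no preceding leading byte.

invalid (continuation byte with no leading byte)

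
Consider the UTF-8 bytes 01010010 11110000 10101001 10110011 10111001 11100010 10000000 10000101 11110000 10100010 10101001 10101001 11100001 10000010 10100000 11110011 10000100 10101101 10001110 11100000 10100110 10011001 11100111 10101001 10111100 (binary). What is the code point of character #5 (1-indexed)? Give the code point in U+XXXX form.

Offset 0: leading byte 0x52 = 01010010 → 1-byte char #1 = 52.
Offset 1: leading byte 0xF0 = 11110000 → 4-byte char #2 = F0 A9 B3 B9.
Offset 5: leading byte 0xE2 = 11100010 → 3-byte char #3 = E2 80 85.
Offset 8: leading byte 0xF0 = 11110000 → 4-byte char #4 = F0 A2 A9 A9.
Offset 12: leading byte 0xE1 = 11100001 → 3-byte char #5 = E1 82 A0.
Leading byte 0xE1 = 11100001 matches 1110xxxx → 3-byte sequence.
Byte 1: 0xE1 = 11100001, payload 0001 (4 bits).
Byte 2: 0x82 = 10000010 (10xxxxxx ✓), payload 000010.
Byte 3: 0xA0 = 10100000 (10xxxxxx ✓), payload 100000.
Concatenate: 0001000010100000 = 0x10A0 (16 bits → U+10A0).

U+10A0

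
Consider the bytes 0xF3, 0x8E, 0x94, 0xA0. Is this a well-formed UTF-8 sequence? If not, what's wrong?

Leading byte 0xF3 = 11110011 → 4-byte form.
Continuation bytes 0x8E=10001110, 0x94=10010100, 0xA0=10100000 all match 10xxxxxx.
Decoded value 0xCE520 is ≥ 0x10000 (shortest form) and not a surrogate.

valid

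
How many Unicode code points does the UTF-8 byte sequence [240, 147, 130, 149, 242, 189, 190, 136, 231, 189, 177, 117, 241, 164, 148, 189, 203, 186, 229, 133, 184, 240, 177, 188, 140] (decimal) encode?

8

Byte at offset 0: 0xF0 = 11110000 → 4-byte char (#1). Advance 4.
Byte at offset 4: 0xF2 = 11110010 → 4-byte char (#2). Advance 4.
Byte at offset 8: 0xE7 = 11100111 → 3-byte char (#3). Advance 3.
Byte at offset 11: 0x75 = 01110101 → 1-byte char (#4). Advance 1.
Byte at offset 12: 0xF1 = 11110001 → 4-byte char (#5). Advance 4.
Byte at offset 16: 0xCB = 11001011 → 2-byte char (#6). Advance 2.
Byte at offset 18: 0xE5 = 11100101 → 3-byte char (#7). Advance 3.
Byte at offset 21: 0xF0 = 11110000 → 4-byte char (#8). Advance 4.
Reached end at offset 25 after 8 code points.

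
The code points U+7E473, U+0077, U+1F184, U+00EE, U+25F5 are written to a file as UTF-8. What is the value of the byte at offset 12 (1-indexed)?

0xE2

1-indexed offset 12 is 0-indexed offset 11.
U+7E473 → 4-byte form F1 BE 91 B3 at offsets 0–3.
U+0077 → 1-byte form 77 at offsets 4–4.
U+1F184 → 4-byte form F0 9F 86 84 at offsets 5–8.
U+00EE → 2-byte form C3 AE at offsets 9–10.
U+25F5 → 3-byte form E2 97 B5 at offsets 11–13.
Offset 11 falls in char 5's range; it's byte 1 of E2 97 B5 = 0xE2.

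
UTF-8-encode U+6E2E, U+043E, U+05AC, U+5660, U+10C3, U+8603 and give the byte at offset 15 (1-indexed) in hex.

0x98

1-indexed offset 15 is 0-indexed offset 14.
U+6E2E → 3-byte form E6 B8 AE at offsets 0–2.
U+043E → 2-byte form D0 BE at offsets 3–4.
U+05AC → 2-byte form D6 AC at offsets 5–6.
U+5660 → 3-byte form E5 99 A0 at offsets 7–9.
U+10C3 → 3-byte form E1 83 83 at offsets 10–12.
U+8603 → 3-byte form E8 98 83 at offsets 13–15.
Offset 14 falls in char 6's range; it's byte 2 of E8 98 83 = 0x98.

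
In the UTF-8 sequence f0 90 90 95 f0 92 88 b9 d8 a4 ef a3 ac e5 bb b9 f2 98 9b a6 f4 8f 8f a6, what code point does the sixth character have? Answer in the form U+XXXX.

Offset 0: leading byte 0xF0 = 11110000 → 4-byte char #1 = F0 90 90 95.
Offset 4: leading byte 0xF0 = 11110000 → 4-byte char #2 = F0 92 88 B9.
Offset 8: leading byte 0xD8 = 11011000 → 2-byte char #3 = D8 A4.
Offset 10: leading byte 0xEF = 11101111 → 3-byte char #4 = EF A3 AC.
Offset 13: leading byte 0xE5 = 11100101 → 3-byte char #5 = E5 BB B9.
Offset 16: leading byte 0xF2 = 11110010 → 4-byte char #6 = F2 98 9B A6.
Leading byte 0xF2 = 11110010 matches 11110xxx → 4-byte sequence.
Byte 1: 0xF2 = 11110010, payload 010 (3 bits).
Byte 2: 0x98 = 10011000 (10xxxxxx ✓), payload 011000.
Byte 3: 0x9B = 10011011 (10xxxxxx ✓), payload 011011.
Byte 4: 0xA6 = 10100110 (10xxxxxx ✓), payload 100110.
Concatenate: 010011000011011100110 = 0x986E6 (21 bits → U+986E6).

U+986E6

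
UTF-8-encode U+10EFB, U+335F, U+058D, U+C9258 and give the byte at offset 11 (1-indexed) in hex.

1-indexed offset 11 is 0-indexed offset 10.
U+10EFB → 4-byte form F0 90 BB BB at offsets 0–3.
U+335F → 3-byte form E3 8D 9F at offsets 4–6.
U+058D → 2-byte form D6 8D at offsets 7–8.
U+C9258 → 4-byte form F3 89 89 98 at offsets 9–12.
Offset 10 falls in char 4's range; it's byte 2 of F3 89 89 98 = 0x89.

0x89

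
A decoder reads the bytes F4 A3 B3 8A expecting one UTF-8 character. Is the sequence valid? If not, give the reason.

Leading byte 0xF4 = 11110100 → 4-byte form.
Payload = 0x123CCA, which exceeds U+10FFFF, the maximum Unicode code point. (Leading bytes F5–FF, or F4 followed by ≥ 0x90, are invalid.)

invalid (encodes a value above U+10FFFF)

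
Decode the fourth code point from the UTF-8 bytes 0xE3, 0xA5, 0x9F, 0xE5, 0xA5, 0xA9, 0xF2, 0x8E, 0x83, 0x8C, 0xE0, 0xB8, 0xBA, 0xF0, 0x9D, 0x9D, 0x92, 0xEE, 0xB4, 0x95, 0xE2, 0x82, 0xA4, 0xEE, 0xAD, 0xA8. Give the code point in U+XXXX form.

U+0E3A

Offset 0: leading byte 0xE3 = 11100011 → 3-byte char #1 = E3 A5 9F.
Offset 3: leading byte 0xE5 = 11100101 → 3-byte char #2 = E5 A5 A9.
Offset 6: leading byte 0xF2 = 11110010 → 4-byte char #3 = F2 8E 83 8C.
Offset 10: leading byte 0xE0 = 11100000 → 3-byte char #4 = E0 B8 BA.
Leading byte 0xE0 = 11100000 matches 1110xxxx → 3-byte sequence.
Byte 1: 0xE0 = 11100000, payload 0000 (4 bits).
Byte 2: 0xB8 = 10111000 (10xxxxxx ✓), payload 111000.
Byte 3: 0xBA = 10111010 (10xxxxxx ✓), payload 111010.
Concatenate: 0000111000111010 = 0xE3A (16 bits → U+0E3A).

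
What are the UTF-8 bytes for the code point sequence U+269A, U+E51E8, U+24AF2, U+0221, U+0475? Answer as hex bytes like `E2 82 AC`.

U+269A: 3-byte form → E2 9A 9A.
U+E51E8: 4-byte form → F3 A5 87 A8.
U+24AF2: 4-byte form → F0 A4 AB B2.
U+0221: 2-byte form → C8 A1.
U+0475: 2-byte form → D1 B5.
Concatenated (15 bytes): E2 9A 9A F3 A5 87 A8 F0 A4 AB B2 C8 A1 D1 B5.

E2 9A 9A F3 A5 87 A8 F0 A4 AB B2 C8 A1 D1 B5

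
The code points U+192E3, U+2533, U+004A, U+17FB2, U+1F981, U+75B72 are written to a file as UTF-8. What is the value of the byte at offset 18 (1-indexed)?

1-indexed offset 18 is 0-indexed offset 17.
U+192E3 → 4-byte form F0 99 8B A3 at offsets 0–3.
U+2533 → 3-byte form E2 94 B3 at offsets 4–6.
U+004A → 1-byte form 4A at offsets 7–7.
U+17FB2 → 4-byte form F0 97 BE B2 at offsets 8–11.
U+1F981 → 4-byte form F0 9F A6 81 at offsets 12–15.
U+75B72 → 4-byte form F1 B5 AD B2 at offsets 16–19.
Offset 17 falls in char 6's range; it's byte 2 of F1 B5 AD B2 = 0xB5.

0xB5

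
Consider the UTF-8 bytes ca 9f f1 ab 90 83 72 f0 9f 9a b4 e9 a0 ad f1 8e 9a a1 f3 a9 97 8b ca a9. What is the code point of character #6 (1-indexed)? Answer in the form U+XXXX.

Offset 0: leading byte 0xCA = 11001010 → 2-byte char #1 = CA 9F.
Offset 2: leading byte 0xF1 = 11110001 → 4-byte char #2 = F1 AB 90 83.
Offset 6: leading byte 0x72 = 01110010 → 1-byte char #3 = 72.
Offset 7: leading byte 0xF0 = 11110000 → 4-byte char #4 = F0 9F 9A B4.
Offset 11: leading byte 0xE9 = 11101001 → 3-byte char #5 = E9 A0 AD.
Offset 14: leading byte 0xF1 = 11110001 → 4-byte char #6 = F1 8E 9A A1.
Leading byte 0xF1 = 11110001 matches 11110xxx → 4-byte sequence.
Byte 1: 0xF1 = 11110001, payload 001 (3 bits).
Byte 2: 0x8E = 10001110 (10xxxxxx ✓), payload 001110.
Byte 3: 0x9A = 10011010 (10xxxxxx ✓), payload 011010.
Byte 4: 0xA1 = 10100001 (10xxxxxx ✓), payload 100001.
Concatenate: 001001110011010100001 = 0x4E6A1 (21 bits → U+4E6A1).

U+4E6A1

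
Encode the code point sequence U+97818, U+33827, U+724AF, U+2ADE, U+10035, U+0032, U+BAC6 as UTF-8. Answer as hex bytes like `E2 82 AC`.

U+97818: 4-byte form → F2 97 A0 98.
U+33827: 4-byte form → F0 B3 A0 A7.
U+724AF: 4-byte form → F1 B2 92 AF.
U+2ADE: 3-byte form → E2 AB 9E.
U+10035: 4-byte form → F0 90 80 B5.
U+0032: 1-byte form → 32.
U+BAC6: 3-byte form → EB AB 86.
Concatenated (23 bytes): F2 97 A0 98 F0 B3 A0 A7 F1 B2 92 AF E2 AB 9E F0 90 80 B5 32 EB AB 86.

F2 97 A0 98 F0 B3 A0 A7 F1 B2 92 AF E2 AB 9E F0 90 80 B5 32 EB AB 86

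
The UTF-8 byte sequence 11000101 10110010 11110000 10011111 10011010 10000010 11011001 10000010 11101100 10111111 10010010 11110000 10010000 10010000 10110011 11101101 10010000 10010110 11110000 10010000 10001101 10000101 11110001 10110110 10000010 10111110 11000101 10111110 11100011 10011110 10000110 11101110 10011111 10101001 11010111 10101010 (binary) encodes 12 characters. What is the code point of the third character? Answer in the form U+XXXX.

Offset 0: leading byte 0xC5 = 11000101 → 2-byte char #1 = C5 B2.
Offset 2: leading byte 0xF0 = 11110000 → 4-byte char #2 = F0 9F 9A 82.
Offset 6: leading byte 0xD9 = 11011001 → 2-byte char #3 = D9 82.
Leading byte 0xD9 = 11011001 matches 110xxxxx → 2-byte sequence.
Byte 1: 0xD9 = 11011001, payload 11001 (5 bits).
Byte 2: 0x82 = 10000010 (10xxxxxx ✓), payload 000010.
Concatenate: 11001000010 = 0x642 (11 bits → U+0642).

U+0642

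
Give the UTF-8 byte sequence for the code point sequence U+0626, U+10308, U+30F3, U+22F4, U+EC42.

U+0626: 2-byte form → D8 A6.
U+10308: 4-byte form → F0 90 8C 88.
U+30F3: 3-byte form → E3 83 B3.
U+22F4: 3-byte form → E2 8B B4.
U+EC42: 3-byte form → EE B1 82.
Concatenated (15 bytes): D8 A6 F0 90 8C 88 E3 83 B3 E2 8B B4 EE B1 82.

D8 A6 F0 90 8C 88 E3 83 B3 E2 8B B4 EE B1 82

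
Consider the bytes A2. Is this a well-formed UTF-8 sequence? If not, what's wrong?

invalid (continuation byte with no leading byte)

Byte 0xA2 = 10100010 has the form 10xxxxxx — a continuation byte — but there is no preceding leading byte.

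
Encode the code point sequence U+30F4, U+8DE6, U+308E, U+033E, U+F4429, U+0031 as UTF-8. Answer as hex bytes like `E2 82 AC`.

U+30F4: 3-byte form → E3 83 B4.
U+8DE6: 3-byte form → E8 B7 A6.
U+308E: 3-byte form → E3 82 8E.
U+033E: 2-byte form → CC BE.
U+F4429: 4-byte form → F3 B4 90 A9.
U+0031: 1-byte form → 31.
Concatenated (16 bytes): E3 83 B4 E8 B7 A6 E3 82 8E CC BE F3 B4 90 A9 31.

E3 83 B4 E8 B7 A6 E3 82 8E CC BE F3 B4 90 A9 31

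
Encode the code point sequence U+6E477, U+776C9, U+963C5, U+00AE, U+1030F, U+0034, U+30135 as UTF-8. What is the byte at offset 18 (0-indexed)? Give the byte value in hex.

0x34

U+6E477 → 4-byte form F1 AE 91 B7 at offsets 0–3.
U+776C9 → 4-byte form F1 B7 9B 89 at offsets 4–7.
U+963C5 → 4-byte form F2 96 8F 85 at offsets 8–11.
U+00AE → 2-byte form C2 AE at offsets 12–13.
U+1030F → 4-byte form F0 90 8C 8F at offsets 14–17.
U+0034 → 1-byte form 34 at offsets 18–18.
Offset 18 falls in char 6's range; it's byte 1 of 34 = 0x34.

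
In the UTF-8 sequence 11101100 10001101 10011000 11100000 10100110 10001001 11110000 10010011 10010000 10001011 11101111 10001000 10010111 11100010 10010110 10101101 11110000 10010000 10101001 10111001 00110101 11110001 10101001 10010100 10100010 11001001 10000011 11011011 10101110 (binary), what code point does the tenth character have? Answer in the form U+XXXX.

U+06EE

Offset 0: leading byte 0xEC = 11101100 → 3-byte char #1 = EC 8D 98.
Offset 3: leading byte 0xE0 = 11100000 → 3-byte char #2 = E0 A6 89.
Offset 6: leading byte 0xF0 = 11110000 → 4-byte char #3 = F0 93 90 8B.
Offset 10: leading byte 0xEF = 11101111 → 3-byte char #4 = EF 88 97.
Offset 13: leading byte 0xE2 = 11100010 → 3-byte char #5 = E2 96 AD.
Offset 16: leading byte 0xF0 = 11110000 → 4-byte char #6 = F0 90 A9 B9.
Offset 20: leading byte 0x35 = 00110101 → 1-byte char #7 = 35.
Offset 21: leading byte 0xF1 = 11110001 → 4-byte char #8 = F1 A9 94 A2.
Offset 25: leading byte 0xC9 = 11001001 → 2-byte char #9 = C9 83.
Offset 27: leading byte 0xDB = 11011011 → 2-byte char #10 = DB AE.
Leading byte 0xDB = 11011011 matches 110xxxxx → 2-byte sequence.
Byte 1: 0xDB = 11011011, payload 11011 (5 bits).
Byte 2: 0xAE = 10101110 (10xxxxxx ✓), payload 101110.
Concatenate: 11011101110 = 0x6EE (11 bits → U+06EE).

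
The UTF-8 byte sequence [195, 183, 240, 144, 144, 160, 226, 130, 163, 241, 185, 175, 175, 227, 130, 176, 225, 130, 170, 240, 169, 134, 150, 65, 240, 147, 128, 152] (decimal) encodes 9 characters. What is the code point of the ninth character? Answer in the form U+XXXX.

U+13018

Offset 0: leading byte 0xC3 = 11000011 → 2-byte char #1 = C3 B7.
Offset 2: leading byte 0xF0 = 11110000 → 4-byte char #2 = F0 90 90 A0.
Offset 6: leading byte 0xE2 = 11100010 → 3-byte char #3 = E2 82 A3.
Offset 9: leading byte 0xF1 = 11110001 → 4-byte char #4 = F1 B9 AF AF.
Offset 13: leading byte 0xE3 = 11100011 → 3-byte char #5 = E3 82 B0.
Offset 16: leading byte 0xE1 = 11100001 → 3-byte char #6 = E1 82 AA.
Offset 19: leading byte 0xF0 = 11110000 → 4-byte char #7 = F0 A9 86 96.
Offset 23: leading byte 0x41 = 01000001 → 1-byte char #8 = 41.
Offset 24: leading byte 0xF0 = 11110000 → 4-byte char #9 = F0 93 80 98.
Leading byte 0xF0 = 11110000 matches 11110xxx → 4-byte sequence.
Byte 1: 0xF0 = 11110000, payload 000 (3 bits).
Byte 2: 0x93 = 10010011 (10xxxxxx ✓), payload 010011.
Byte 3: 0x80 = 10000000 (10xxxxxx ✓), payload 000000.
Byte 4: 0x98 = 10011000 (10xxxxxx ✓), payload 011000.
Concatenate: 000010011000000011000 = 0x13018 (21 bits → U+13018).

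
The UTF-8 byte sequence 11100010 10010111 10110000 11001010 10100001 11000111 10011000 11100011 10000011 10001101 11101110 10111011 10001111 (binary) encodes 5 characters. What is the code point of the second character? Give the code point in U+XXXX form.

U+02A1

Offset 0: leading byte 0xE2 = 11100010 → 3-byte char #1 = E2 97 B0.
Offset 3: leading byte 0xCA = 11001010 → 2-byte char #2 = CA A1.
Leading byte 0xCA = 11001010 matches 110xxxxx → 2-byte sequence.
Byte 1: 0xCA = 11001010, payload 01010 (5 bits).
Byte 2: 0xA1 = 10100001 (10xxxxxx ✓), payload 100001.
Concatenate: 01010100001 = 0x2A1 (11 bits → U+02A1).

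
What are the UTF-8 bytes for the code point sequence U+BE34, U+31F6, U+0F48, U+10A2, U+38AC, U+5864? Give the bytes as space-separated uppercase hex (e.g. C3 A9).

EB B8 B4 E3 87 B6 E0 BD 88 E1 82 A2 E3 A2 AC E5 A1 A4

U+BE34: 3-byte form → EB B8 B4.
U+31F6: 3-byte form → E3 87 B6.
U+0F48: 3-byte form → E0 BD 88.
U+10A2: 3-byte form → E1 82 A2.
U+38AC: 3-byte form → E3 A2 AC.
U+5864: 3-byte form → E5 A1 A4.
Concatenated (18 bytes): EB B8 B4 E3 87 B6 E0 BD 88 E1 82 A2 E3 A2 AC E5 A1 A4.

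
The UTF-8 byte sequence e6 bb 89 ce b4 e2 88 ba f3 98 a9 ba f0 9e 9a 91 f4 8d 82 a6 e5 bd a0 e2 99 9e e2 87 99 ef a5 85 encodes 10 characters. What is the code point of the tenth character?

U+F945

Offset 0: leading byte 0xE6 = 11100110 → 3-byte char #1 = E6 BB 89.
Offset 3: leading byte 0xCE = 11001110 → 2-byte char #2 = CE B4.
Offset 5: leading byte 0xE2 = 11100010 → 3-byte char #3 = E2 88 BA.
Offset 8: leading byte 0xF3 = 11110011 → 4-byte char #4 = F3 98 A9 BA.
Offset 12: leading byte 0xF0 = 11110000 → 4-byte char #5 = F0 9E 9A 91.
Offset 16: leading byte 0xF4 = 11110100 → 4-byte char #6 = F4 8D 82 A6.
Offset 20: leading byte 0xE5 = 11100101 → 3-byte char #7 = E5 BD A0.
Offset 23: leading byte 0xE2 = 11100010 → 3-byte char #8 = E2 99 9E.
Offset 26: leading byte 0xE2 = 11100010 → 3-byte char #9 = E2 87 99.
Offset 29: leading byte 0xEF = 11101111 → 3-byte char #10 = EF A5 85.
Leading byte 0xEF = 11101111 matches 1110xxxx → 3-byte sequence.
Byte 1: 0xEF = 11101111, payload 1111 (4 bits).
Byte 2: 0xA5 = 10100101 (10xxxxxx ✓), payload 100101.
Byte 3: 0x85 = 10000101 (10xxxxxx ✓), payload 000101.
Concatenate: 1111100101000101 = 0xF945 (16 bits → U+F945).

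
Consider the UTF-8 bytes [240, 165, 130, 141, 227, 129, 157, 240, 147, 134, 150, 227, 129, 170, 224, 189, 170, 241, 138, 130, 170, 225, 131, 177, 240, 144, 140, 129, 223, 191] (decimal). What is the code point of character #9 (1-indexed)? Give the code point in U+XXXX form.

U+07FF

Offset 0: leading byte 0xF0 = 11110000 → 4-byte char #1 = F0 A5 82 8D.
Offset 4: leading byte 0xE3 = 11100011 → 3-byte char #2 = E3 81 9D.
Offset 7: leading byte 0xF0 = 11110000 → 4-byte char #3 = F0 93 86 96.
Offset 11: leading byte 0xE3 = 11100011 → 3-byte char #4 = E3 81 AA.
Offset 14: leading byte 0xE0 = 11100000 → 3-byte char #5 = E0 BD AA.
Offset 17: leading byte 0xF1 = 11110001 → 4-byte char #6 = F1 8A 82 AA.
Offset 21: leading byte 0xE1 = 11100001 → 3-byte char #7 = E1 83 B1.
Offset 24: leading byte 0xF0 = 11110000 → 4-byte char #8 = F0 90 8C 81.
Offset 28: leading byte 0xDF = 11011111 → 2-byte char #9 = DF BF.
Leading byte 0xDF = 11011111 matches 110xxxxx → 2-byte sequence.
Byte 1: 0xDF = 11011111, payload 11111 (5 bits).
Byte 2: 0xBF = 10111111 (10xxxxxx ✓), payload 111111.
Concatenate: 11111111111 = 0x7FF (11 bits → U+07FF).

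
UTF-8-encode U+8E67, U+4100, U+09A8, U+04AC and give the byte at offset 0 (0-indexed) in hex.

U+8E67 → 3-byte form E8 B9 A7 at offsets 0–2.
Offset 0 falls in char 1's range; it's byte 1 of E8 B9 A7 = 0xE8.

0xE8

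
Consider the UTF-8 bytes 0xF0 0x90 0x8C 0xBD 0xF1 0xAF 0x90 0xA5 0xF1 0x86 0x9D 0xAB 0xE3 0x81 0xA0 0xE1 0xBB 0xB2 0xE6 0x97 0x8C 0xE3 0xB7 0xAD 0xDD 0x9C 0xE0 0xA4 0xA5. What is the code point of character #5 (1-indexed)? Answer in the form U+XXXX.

Offset 0: leading byte 0xF0 = 11110000 → 4-byte char #1 = F0 90 8C BD.
Offset 4: leading byte 0xF1 = 11110001 → 4-byte char #2 = F1 AF 90 A5.
Offset 8: leading byte 0xF1 = 11110001 → 4-byte char #3 = F1 86 9D AB.
Offset 12: leading byte 0xE3 = 11100011 → 3-byte char #4 = E3 81 A0.
Offset 15: leading byte 0xE1 = 11100001 → 3-byte char #5 = E1 BB B2.
Leading byte 0xE1 = 11100001 matches 1110xxxx → 3-byte sequence.
Byte 1: 0xE1 = 11100001, payload 0001 (4 bits).
Byte 2: 0xBB = 10111011 (10xxxxxx ✓), payload 111011.
Byte 3: 0xB2 = 10110010 (10xxxxxx ✓), payload 110010.
Concatenate: 0001111011110010 = 0x1EF2 (16 bits → U+1EF2).

U+1EF2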